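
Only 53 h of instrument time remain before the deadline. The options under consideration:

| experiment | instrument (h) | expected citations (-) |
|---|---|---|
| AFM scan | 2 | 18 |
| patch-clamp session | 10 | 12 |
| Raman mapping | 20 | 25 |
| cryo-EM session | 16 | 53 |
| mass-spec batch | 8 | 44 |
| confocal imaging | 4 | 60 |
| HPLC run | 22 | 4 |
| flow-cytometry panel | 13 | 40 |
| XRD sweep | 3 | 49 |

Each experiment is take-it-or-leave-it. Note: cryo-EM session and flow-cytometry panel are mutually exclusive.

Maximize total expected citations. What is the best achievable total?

249

Density check — XRD sweep 16.33, confocal imaging 15.00, AFM scan 9.00 are the best per h.
Taking AFM scan + Raman mapping + cryo-EM session + mass-spec batch + confocal imaging + XRD sweep: 53 h used, 249 in expected citations.
That's the maximum — no feasible swap from here does better than 249.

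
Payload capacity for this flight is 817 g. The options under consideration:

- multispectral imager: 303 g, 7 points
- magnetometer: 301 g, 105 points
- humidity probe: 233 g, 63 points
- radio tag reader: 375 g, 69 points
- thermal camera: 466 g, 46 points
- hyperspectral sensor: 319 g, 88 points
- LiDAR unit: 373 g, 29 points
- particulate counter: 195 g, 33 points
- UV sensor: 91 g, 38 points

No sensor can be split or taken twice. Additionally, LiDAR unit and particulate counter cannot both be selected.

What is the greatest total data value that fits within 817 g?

231

Ranking by ratio (data value/g): UV sensor 0.42, magnetometer 0.35, hyperspectral sensor 0.28.
The ratio ordering already packs tightly: magnetometer + hyperspectral sensor + UV sensor, 711 g, 231.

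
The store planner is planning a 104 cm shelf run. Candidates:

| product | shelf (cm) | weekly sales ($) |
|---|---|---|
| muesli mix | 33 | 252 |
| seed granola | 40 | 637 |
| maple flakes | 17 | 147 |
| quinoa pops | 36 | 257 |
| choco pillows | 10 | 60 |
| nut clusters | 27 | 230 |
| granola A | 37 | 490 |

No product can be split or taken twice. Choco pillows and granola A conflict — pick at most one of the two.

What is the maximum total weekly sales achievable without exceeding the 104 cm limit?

1357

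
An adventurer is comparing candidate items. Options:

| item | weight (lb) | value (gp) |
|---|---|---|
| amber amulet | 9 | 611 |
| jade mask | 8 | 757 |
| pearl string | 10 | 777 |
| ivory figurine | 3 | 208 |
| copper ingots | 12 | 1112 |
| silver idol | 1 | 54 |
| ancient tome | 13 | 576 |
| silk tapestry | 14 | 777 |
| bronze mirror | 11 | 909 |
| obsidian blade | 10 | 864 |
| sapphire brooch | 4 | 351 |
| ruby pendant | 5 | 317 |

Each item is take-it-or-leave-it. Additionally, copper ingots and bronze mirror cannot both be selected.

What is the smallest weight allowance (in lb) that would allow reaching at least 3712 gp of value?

43

Look for the lowest-weight combination reaching 3712.
jade mask + pearl string + ivory figurine + copper ingots + obsidian blade: 3718 value at 43 lb.
No combination under 43 lb hits 3712.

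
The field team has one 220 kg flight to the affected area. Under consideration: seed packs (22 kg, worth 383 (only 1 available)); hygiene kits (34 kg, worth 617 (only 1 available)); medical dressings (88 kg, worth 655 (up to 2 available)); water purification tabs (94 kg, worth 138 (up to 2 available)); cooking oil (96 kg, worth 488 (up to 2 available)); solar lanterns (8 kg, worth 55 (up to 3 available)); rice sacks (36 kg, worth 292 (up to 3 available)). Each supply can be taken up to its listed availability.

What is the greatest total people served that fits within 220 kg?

Filling by ratio: seed packs + hygiene kits + 3×solar lanterns + 3×rice sacks for 2041, with 32 kg left unused.
The 60 kg tied up in 3×solar lanterns and rice sacks is better spent on medical dressings — total rises to 2239 (216 kg).

2239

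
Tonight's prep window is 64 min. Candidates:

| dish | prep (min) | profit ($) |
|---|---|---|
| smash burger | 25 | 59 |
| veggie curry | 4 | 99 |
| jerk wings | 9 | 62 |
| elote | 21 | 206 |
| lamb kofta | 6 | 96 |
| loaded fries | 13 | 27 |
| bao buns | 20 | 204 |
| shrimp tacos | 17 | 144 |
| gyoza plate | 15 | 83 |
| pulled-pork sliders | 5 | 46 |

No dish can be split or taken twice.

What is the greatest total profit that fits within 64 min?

Filling by ratio: veggie curry + elote + lamb kofta + bao buns + pulled-pork sliders for 651, with 8 min left unused.
Replace pulled-pork sliders with jerk wings: the trade gains 16 net, giving 667 at 60 min.
An exhaustive check of the 1024 subsets confirms 667.

667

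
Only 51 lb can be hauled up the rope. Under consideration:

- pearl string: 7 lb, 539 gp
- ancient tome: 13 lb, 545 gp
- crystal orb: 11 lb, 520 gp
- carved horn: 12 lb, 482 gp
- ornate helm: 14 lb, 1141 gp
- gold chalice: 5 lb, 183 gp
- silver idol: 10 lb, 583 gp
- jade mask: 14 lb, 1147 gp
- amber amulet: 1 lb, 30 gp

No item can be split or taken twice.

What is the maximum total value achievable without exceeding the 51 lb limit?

3623

Ranking by ratio (value/lb): jade mask 81.93, ornate helm 81.50, pearl string 77.00, silver idol 58.30.
Taking pearl string + ornate helm + gold chalice + silver idol + jade mask + amber amulet: 51 lb used, 3623 in value.
No other feasible combination exceeds 3623.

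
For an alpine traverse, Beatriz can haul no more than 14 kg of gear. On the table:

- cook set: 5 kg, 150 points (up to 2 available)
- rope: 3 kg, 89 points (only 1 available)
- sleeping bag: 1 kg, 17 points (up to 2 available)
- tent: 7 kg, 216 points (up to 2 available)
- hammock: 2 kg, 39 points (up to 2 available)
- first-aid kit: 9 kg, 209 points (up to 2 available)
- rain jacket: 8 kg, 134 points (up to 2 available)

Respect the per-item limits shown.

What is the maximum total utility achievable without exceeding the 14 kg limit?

The ratio ordering already packs tightly: 2×tent, 14 kg, 432.
Every other selection either busts 14 kg or exceeds an availability limit or fails to beat 432.

432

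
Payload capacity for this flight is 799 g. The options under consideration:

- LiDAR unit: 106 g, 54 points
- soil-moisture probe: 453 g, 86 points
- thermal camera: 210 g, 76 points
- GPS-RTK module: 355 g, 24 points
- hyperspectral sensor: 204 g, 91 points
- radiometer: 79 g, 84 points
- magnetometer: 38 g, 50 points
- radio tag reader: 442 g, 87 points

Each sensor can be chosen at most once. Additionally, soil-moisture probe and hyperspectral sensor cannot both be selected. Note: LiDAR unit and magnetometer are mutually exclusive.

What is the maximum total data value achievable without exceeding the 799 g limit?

312

Best packing: hyperspectral sensor + radiometer + magnetometer + radio tag reader — 763 g, 312 total.
Nothing else feasible within 799 g beats 312.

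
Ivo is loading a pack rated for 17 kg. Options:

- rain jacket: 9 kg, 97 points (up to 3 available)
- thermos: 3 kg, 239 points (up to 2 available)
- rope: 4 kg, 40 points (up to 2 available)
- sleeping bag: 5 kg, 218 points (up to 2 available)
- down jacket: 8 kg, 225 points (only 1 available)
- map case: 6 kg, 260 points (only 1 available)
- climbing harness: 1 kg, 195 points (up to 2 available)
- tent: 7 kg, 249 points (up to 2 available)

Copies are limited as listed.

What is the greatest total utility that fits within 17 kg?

Greedy by ratio would take 2×thermos + rope + sleeping bag + 2×climbing harness: 17 kg used, total 1126.
Dropping rope and sleeping bag frees 9 kg; slotting in map case (6 kg) lifts the total to 1128 at 14 kg.
Every other selection either busts 17 kg or exceeds an availability limit or fails to beat 1128.

1128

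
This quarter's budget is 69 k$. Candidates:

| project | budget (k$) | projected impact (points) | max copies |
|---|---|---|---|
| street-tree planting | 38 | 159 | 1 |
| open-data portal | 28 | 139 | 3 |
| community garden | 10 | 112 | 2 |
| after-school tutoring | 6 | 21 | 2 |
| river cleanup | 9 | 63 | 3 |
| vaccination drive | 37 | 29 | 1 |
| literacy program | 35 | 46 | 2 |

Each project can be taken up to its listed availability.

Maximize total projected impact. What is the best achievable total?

489

Filling by ratio: 2×community garden + 2×after-school tutoring + 3×river cleanup for 455, with 10 k$ left unused.
The 21 k$ tied up in 2×after-school tutoring and river cleanup is better spent on open-data portal — total rises to 489 (66 k$).
That's the maximum — no swap from here does better than 489.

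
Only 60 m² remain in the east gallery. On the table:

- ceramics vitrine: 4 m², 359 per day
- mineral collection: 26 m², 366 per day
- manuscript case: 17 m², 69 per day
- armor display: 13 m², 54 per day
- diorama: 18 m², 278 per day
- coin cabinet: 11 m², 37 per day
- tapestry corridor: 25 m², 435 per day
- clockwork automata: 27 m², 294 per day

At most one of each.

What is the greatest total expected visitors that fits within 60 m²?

1160

A density-first pass picks ceramics vitrine + armor display + diorama + tapestry corridor — 1126 at 60 m².
The 31 m² tied up in armor display and diorama is better spent on mineral collection — total rises to 1160 (55 m²).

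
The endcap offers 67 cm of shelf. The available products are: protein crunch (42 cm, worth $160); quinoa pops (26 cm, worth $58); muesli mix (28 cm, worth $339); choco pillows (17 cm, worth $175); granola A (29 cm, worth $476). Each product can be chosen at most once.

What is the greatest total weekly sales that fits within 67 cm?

Density check — granola A 16.41, muesli mix 12.11, choco pillows 10.29, protein crunch 3.81 are the best per cm.
Muesli mix + granola A uses 57 of the 67 cm and totals 815.

815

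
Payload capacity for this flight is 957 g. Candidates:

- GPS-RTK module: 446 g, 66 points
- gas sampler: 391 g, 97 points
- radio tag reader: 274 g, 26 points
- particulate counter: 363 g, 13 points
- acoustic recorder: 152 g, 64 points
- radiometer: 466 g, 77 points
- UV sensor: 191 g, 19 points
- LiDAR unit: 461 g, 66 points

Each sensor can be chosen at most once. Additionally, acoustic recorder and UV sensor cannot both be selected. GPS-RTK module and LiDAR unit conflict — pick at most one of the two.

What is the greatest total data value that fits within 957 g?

187

Gas sampler + radio tag reader + acoustic recorder uses 817 of the 957 g and totals 187.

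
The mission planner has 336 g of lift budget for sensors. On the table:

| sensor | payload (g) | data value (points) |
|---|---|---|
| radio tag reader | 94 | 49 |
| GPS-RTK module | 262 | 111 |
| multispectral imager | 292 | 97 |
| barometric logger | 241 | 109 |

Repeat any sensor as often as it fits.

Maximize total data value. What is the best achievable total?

158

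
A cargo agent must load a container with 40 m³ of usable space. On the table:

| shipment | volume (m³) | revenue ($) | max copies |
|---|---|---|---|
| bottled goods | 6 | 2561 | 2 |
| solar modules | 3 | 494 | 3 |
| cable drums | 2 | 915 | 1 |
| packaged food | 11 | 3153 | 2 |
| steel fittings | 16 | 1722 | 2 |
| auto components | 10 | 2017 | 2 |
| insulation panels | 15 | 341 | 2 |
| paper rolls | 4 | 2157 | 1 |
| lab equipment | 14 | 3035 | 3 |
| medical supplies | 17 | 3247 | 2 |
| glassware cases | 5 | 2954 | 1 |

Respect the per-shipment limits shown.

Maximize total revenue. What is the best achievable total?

Ranking by ratio (revenue/m³): glassware cases 590.80, paper rolls 539.25, cable drums 457.50.
Best packing: 2×bottled goods + 2×solar modules + cable drums + packaged food + paper rolls + glassware cases — 40 m³, 15289 total.
That's the maximum — no swap from here does better than 15289.

15289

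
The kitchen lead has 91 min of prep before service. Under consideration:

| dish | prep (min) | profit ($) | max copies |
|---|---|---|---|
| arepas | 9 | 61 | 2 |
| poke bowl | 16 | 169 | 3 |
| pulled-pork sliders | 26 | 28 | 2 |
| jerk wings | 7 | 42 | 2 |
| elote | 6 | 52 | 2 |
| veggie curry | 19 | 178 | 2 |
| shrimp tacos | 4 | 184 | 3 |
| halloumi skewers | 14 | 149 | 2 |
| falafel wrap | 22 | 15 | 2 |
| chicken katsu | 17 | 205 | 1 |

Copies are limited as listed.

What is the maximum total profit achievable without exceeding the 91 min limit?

Ranking by ratio (profit/min): shrimp tacos 46.00, chicken katsu 12.06, halloumi skewers 10.64.
A density-first pass picks 2×poke bowl + 3×shrimp tacos + 2×halloumi skewers + chicken katsu — 1393 at 89 min.
Replace halloumi skewers with poke bowl: the trade gains 20 net, giving 1413 at 91 min.
Nothing else within 91 min beats 1413.

1413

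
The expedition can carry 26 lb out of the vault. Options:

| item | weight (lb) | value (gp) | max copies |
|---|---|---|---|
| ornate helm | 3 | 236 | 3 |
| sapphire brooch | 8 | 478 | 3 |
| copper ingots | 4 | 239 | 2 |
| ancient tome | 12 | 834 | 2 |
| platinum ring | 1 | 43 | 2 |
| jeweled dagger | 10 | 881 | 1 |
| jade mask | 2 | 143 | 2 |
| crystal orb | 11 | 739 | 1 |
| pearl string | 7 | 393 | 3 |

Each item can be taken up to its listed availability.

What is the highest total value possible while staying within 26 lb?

2014

Taking the top-ratio items first gives 3×ornate helm + 2×platinum ring + jeweled dagger + 2×jade mask for 1961 (25 lb).
Dropping platinum ring and jade mask frees 3 lb; slotting in copper ingots (4 lb) lifts the total to 2014 at 26 lb.
Every other selection either busts 26 lb or exceeds an availability limit or fails to beat 2014.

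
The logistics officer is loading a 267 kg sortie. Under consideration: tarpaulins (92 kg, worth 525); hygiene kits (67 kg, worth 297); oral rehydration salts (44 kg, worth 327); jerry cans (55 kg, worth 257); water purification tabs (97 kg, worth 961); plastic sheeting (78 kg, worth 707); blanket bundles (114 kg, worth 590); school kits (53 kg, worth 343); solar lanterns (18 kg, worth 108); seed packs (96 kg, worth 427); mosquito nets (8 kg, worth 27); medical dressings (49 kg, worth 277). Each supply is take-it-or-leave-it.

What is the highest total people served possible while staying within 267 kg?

2193

A density-first pass picks oral rehydration salts + water purification tabs + plastic sheeting + solar lanterns + mosquito nets — 2130 at 245 kg.
Dropping oral rehydration salts and solar lanterns and mosquito nets frees 70 kg; slotting in tarpaulins (92 kg) lifts the total to 2193 at 267 kg.
An exhaustive check of the 4096 subsets confirms 2193.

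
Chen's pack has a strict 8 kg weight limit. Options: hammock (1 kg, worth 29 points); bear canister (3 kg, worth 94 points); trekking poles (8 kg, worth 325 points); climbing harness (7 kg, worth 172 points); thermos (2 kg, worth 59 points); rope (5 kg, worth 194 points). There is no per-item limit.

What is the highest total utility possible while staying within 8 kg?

Best packing: trekking poles — 8 kg, 325 total.
Nothing else within 8 kg beats 325.

325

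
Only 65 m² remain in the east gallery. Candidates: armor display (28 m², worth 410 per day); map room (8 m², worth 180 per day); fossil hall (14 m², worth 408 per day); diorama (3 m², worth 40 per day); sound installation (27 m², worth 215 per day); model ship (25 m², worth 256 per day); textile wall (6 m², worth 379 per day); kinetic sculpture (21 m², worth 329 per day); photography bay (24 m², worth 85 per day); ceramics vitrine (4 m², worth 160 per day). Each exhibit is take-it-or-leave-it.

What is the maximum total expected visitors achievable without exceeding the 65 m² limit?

1577

By expected visitors per m²: textile wall 63.17, ceramics vitrine 40.00, fossil hall 29.14 lead.
Greedy by ratio would take map room + fossil hall + diorama + textile wall + kinetic sculpture + ceramics vitrine: 56 m² used, total 1496.
The 21 m² tied up in kinetic sculpture is better spent on armor display — total rises to 1577 (63 m²).
No other feasible combination exceeds 1577.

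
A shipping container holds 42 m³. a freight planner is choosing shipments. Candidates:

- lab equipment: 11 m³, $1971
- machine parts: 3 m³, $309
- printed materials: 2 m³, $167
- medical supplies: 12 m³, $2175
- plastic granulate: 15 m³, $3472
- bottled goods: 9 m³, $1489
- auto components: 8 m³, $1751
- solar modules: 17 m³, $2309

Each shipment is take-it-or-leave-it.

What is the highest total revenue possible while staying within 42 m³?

Taking the top-ratio shipments first gives machine parts + printed materials + medical supplies + plastic granulate + auto components for 7874 (40 m³).
Dropping printed materials and auto components frees 10 m³; slotting in lab equipment (11 m³) lifts the total to 7927 at 41 m³.

7927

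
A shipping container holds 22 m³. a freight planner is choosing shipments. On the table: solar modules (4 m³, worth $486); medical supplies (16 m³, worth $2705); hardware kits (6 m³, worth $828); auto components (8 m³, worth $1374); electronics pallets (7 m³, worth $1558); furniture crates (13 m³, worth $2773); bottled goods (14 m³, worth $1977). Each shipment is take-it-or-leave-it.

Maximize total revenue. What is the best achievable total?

4331

Ranking by ratio (revenue/m³): electronics pallets 222.57, furniture crates 213.31, auto components 171.75.
Best packing: electronics pallets + furniture crates — 20 m³, 4331 total.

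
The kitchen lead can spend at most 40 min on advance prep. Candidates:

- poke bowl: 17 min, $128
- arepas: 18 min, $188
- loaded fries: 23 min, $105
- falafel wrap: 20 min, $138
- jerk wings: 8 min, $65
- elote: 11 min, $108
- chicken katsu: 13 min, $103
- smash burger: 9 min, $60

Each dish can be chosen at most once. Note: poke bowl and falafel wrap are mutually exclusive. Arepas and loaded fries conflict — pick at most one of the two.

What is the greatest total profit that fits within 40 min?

The ratio ordering already packs tightly: arepas + jerk wings + elote, 37 min, 361.
That's the maximum — no feasible swap from here does better than 361.

361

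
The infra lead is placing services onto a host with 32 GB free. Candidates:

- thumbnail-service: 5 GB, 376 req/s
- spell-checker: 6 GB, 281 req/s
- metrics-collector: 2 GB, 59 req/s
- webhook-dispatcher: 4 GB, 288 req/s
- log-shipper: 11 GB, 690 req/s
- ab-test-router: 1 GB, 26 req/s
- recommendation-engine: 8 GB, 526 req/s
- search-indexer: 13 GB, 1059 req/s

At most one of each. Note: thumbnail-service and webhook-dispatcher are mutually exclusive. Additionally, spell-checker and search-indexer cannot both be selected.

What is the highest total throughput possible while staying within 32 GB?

Ranking by ratio (throughput/GB): search-indexer 81.46, thumbnail-service 75.20, webhook-dispatcher 72.00.
Log-shipper + recommendation-engine + search-indexer uses 32 of the 32 GB and totals 2275.
An exhaustive check of the 256 subsets confirms 2275.

2275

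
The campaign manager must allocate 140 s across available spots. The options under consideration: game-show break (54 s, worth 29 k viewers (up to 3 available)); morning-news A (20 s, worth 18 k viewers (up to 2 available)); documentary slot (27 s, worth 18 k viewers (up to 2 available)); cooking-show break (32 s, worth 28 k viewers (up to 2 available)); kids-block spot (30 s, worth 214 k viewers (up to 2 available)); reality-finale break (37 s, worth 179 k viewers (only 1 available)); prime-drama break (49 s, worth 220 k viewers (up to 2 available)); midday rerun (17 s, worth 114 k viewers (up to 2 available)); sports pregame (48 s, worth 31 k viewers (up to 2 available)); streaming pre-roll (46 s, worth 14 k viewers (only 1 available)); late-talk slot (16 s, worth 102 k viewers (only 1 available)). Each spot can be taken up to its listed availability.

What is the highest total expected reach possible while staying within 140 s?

Ranking by ratio (expected reach/s): kids-block spot 7.13, midday rerun 6.71, late-talk slot 6.38, reality-finale break 4.84.
Taking the top-ratio spots first gives morning-news A + 2×kids-block spot + 2×midday rerun + late-talk slot for 776 (130 s).
The 36 s tied up in morning-news A and late-talk slot is better spent on reality-finale break — total rises to 835 (131 s).
Nothing else within 140 s beats 835.

835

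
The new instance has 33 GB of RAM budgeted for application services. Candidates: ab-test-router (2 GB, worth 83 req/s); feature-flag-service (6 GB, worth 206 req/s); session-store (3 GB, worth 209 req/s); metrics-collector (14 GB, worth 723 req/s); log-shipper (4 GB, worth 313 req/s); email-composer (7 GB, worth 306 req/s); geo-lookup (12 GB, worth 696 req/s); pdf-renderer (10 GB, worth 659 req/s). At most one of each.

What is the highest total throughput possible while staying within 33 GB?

Taking the top-ratio services first gives ab-test-router + session-store + log-shipper + geo-lookup + pdf-renderer for 1960 (31 GB).
Replace geo-lookup with metrics-collector: the trade gains 27 net, giving 1987 at 33 GB.
Every other selection either busts 33 GB or fails to beat 1987.

1987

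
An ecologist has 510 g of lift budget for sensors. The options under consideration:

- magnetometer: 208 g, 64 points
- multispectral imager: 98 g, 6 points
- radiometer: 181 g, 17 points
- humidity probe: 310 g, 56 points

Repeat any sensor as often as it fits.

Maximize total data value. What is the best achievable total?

128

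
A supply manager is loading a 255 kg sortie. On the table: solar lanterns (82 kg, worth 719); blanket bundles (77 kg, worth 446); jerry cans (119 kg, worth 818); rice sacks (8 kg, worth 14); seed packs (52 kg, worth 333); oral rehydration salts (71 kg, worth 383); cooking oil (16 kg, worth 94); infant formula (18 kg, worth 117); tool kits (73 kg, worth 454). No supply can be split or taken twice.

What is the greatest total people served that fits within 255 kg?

1870

A density-first pass picks solar lanterns + jerry cans + rice sacks + cooking oil + infant formula — 1762 at 243 kg.
Dropping rice sacks and cooking oil and infant formula frees 42 kg; slotting in seed packs (52 kg) lifts the total to 1870 at 253 kg.
Nothing else within 255 kg beats 1870.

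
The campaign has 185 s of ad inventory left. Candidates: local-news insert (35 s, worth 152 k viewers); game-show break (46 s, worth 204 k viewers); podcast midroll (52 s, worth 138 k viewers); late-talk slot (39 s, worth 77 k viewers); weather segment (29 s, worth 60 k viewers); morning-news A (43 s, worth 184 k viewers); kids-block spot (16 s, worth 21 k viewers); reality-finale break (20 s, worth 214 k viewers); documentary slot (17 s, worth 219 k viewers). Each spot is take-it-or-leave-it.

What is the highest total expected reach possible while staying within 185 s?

Density check — documentary slot 12.88, reality-finale break 10.70, game-show break 4.43, local-news insert 4.34 are the best per s.
Best packing: local-news insert + game-show break + morning-news A + kids-block spot + reality-finale break + documentary slot — 177 s, 994 total.
Nothing else within 185 s beats 994.

994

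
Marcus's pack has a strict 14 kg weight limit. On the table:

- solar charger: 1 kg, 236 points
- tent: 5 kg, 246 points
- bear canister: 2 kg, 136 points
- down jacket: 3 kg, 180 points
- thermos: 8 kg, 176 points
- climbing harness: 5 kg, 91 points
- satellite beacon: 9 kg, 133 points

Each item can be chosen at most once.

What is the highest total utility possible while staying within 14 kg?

798

Taking solar charger + tent + bear canister + down jacket: 11 kg used, 798 in utility.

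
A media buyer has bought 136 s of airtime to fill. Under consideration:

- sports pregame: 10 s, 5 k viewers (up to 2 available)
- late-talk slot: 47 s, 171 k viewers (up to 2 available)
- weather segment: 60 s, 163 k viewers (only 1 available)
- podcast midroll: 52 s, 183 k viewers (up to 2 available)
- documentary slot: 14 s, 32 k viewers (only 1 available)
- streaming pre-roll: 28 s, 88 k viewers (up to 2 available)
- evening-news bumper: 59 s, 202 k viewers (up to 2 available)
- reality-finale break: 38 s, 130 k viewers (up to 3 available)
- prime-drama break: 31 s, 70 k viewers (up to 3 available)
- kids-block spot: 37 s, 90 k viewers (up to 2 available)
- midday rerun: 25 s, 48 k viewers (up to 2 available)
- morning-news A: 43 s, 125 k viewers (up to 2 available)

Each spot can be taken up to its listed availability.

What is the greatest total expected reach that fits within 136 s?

2×late-talk slot + reality-finale break uses 132 of the 136 s and totals 472.

472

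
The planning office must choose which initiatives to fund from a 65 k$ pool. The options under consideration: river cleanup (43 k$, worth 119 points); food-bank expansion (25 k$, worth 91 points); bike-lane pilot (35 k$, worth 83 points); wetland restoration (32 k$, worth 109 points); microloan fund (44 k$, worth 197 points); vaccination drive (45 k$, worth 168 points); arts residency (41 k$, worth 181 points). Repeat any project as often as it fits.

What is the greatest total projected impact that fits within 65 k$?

218

The ratio heuristic lands on microloan fund (197) but leaves 21 k$ idle.
Dropping microloan fund frees 44 k$; slotting in 2×wetland restoration (64 k$) lifts the total to 218 at 64 k$.
Every other selection either busts 65 k$ or fails to beat 218.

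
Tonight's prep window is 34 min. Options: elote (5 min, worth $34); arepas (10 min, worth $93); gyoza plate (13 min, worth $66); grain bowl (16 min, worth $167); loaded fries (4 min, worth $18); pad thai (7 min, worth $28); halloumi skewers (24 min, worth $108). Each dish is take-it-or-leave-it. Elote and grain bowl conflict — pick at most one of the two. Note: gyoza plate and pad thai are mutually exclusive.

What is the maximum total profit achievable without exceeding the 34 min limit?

288

Best packing: arepas + grain bowl + pad thai — 33 min, 288 total.
Nothing else feasible within 34 min beats 288.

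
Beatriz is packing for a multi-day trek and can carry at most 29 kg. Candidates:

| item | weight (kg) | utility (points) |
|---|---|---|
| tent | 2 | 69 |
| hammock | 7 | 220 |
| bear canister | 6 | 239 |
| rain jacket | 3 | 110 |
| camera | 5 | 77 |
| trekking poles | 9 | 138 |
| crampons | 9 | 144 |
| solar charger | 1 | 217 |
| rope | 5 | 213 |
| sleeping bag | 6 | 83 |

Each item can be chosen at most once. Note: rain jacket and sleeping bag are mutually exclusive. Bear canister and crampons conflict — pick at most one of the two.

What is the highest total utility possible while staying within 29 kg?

1145

Taking tent + hammock + bear canister + rain jacket + camera + solar charger + rope: 29 kg used, 1145 in utility.
Runner-up hammock + bear canister + rain jacket + camera + solar charger + rope tops out at 1076.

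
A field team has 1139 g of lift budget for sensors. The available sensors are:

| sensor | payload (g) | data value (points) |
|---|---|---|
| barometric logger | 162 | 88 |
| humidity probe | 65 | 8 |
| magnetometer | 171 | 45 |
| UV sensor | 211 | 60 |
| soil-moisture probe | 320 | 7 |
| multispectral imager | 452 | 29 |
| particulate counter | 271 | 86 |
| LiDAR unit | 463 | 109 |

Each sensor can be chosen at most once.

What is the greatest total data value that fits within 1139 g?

343

A density-first pass picks barometric logger + humidity probe + magnetometer + UV sensor + particulate counter — 287 at 880 g.
Replace humidity probe and magnetometer with LiDAR unit: the trade gains 56 net, giving 343 at 1107 g.
No other feasible combination exceeds 343.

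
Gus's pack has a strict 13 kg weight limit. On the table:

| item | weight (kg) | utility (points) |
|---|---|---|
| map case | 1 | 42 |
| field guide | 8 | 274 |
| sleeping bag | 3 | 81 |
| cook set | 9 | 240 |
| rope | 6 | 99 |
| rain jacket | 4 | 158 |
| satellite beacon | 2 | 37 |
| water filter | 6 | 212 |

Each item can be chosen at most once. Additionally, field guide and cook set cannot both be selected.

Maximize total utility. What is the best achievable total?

Density check — map case 42.00, rain jacket 39.50, water filter 35.33 are the best per kg.
Greedy by ratio would take map case + rain jacket + satellite beacon + water filter: 13 kg used, total 449.
Replace satellite beacon and water filter with field guide: the trade gains 25 net, giving 474 at 13 kg.

474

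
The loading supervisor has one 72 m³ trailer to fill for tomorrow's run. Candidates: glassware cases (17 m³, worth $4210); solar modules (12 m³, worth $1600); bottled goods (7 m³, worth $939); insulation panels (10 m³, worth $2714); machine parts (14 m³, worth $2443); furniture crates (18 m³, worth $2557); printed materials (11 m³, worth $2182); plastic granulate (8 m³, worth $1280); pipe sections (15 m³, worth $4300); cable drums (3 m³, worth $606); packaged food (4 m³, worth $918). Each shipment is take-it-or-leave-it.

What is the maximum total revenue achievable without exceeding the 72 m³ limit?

By revenue per m³: pipe sections 286.67, insulation panels 271.40, glassware cases 247.65, packaged food 229.50 lead.
The ratio heuristic lands on glassware cases + insulation panels + printed materials + plastic granulate + pipe sections + cable drums + packaged food (16210) but leaves 4 m³ idle.
Replace plastic granulate and cable drums with machine parts: the trade gains 557 net, giving 16767 at 71 m³.
Every other selection either busts 72 m³ or fails to beat 16767.

16767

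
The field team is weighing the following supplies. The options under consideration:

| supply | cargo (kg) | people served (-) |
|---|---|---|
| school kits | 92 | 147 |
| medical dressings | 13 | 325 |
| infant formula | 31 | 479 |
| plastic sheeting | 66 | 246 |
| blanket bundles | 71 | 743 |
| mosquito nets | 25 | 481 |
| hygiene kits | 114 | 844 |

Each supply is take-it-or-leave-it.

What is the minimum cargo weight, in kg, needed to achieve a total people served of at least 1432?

109

Minimise kg subject to total people served ≥ 1432.
Taking medical dressings + blanket bundles + mosquito nets gives 1549 (≥ 1432) for 109 kg.
Any bundle with less than 109 kg falls short of 1432.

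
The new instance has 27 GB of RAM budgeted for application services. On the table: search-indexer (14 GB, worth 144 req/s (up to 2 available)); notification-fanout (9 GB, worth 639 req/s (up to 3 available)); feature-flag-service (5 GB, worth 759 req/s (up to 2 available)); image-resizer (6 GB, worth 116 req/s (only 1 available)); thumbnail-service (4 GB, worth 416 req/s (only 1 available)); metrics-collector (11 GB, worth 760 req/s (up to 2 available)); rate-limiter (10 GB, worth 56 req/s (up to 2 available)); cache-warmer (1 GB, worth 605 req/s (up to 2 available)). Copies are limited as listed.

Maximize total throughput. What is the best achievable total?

3904

By throughput per GB: cache-warmer 605.00, feature-flag-service 151.80, thumbnail-service 104.00 lead.
A density-first pass picks notification-fanout + 2×feature-flag-service + thumbnail-service + 2×cache-warmer — 3783 at 25 GB.
The 9 GB tied up in notification-fanout is better spent on metrics-collector — total rises to 3904 (27 GB).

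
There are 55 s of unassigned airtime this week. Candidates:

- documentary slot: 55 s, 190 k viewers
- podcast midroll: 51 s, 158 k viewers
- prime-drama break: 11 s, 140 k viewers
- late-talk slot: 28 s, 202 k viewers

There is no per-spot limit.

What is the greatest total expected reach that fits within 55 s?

700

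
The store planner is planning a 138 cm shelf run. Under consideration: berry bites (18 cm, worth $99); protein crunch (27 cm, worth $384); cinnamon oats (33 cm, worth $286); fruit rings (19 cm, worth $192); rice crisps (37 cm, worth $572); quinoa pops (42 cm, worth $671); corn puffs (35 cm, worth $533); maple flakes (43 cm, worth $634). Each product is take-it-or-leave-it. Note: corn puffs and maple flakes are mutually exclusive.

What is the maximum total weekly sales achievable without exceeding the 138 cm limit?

1968

Best packing: fruit rings + rice crisps + quinoa pops + corn puffs — 133 cm, 1968 total.
Every other selection either busts 138 cm or breaks a pairing rule or fails to beat 1968.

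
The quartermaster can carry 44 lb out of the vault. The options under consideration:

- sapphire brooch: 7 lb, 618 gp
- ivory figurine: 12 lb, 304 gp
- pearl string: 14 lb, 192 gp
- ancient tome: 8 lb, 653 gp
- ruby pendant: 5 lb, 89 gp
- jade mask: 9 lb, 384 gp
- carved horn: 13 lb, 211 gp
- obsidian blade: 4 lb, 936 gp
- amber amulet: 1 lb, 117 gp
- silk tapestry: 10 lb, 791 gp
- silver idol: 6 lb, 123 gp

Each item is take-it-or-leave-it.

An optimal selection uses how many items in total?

7

The maximum value within 44 lb is 3588.
One optimal bundle: sapphire brooch + ancient tome + ruby pendant + jade mask + obsidian blade + amber amulet + silk tapestry (44 lb).
All optima have 7 items.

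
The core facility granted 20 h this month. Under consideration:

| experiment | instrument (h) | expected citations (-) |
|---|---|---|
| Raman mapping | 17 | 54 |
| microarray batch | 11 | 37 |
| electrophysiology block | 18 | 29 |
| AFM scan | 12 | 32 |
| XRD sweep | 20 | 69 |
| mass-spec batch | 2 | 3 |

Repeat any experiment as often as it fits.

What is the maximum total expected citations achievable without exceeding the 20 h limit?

69

The ratio ordering already packs tightly: XRD sweep, 20 h, 69.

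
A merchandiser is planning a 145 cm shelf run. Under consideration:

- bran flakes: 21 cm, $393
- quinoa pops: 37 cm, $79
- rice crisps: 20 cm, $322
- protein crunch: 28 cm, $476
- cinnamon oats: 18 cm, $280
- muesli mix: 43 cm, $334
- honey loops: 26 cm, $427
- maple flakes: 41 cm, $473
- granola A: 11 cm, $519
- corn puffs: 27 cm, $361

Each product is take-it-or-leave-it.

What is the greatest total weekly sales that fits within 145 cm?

Greedy by ratio would take bran flakes + rice crisps + protein crunch + cinnamon oats + honey loops + granola A: 124 cm used, total 2417.
Replace rice crisps with maple flakes: the trade gains 151 net, giving 2568 at 145 cm.
Runner-up bran flakes + rice crisps + protein crunch + honey loops + granola A + corn puffs tops out at 2498.

2568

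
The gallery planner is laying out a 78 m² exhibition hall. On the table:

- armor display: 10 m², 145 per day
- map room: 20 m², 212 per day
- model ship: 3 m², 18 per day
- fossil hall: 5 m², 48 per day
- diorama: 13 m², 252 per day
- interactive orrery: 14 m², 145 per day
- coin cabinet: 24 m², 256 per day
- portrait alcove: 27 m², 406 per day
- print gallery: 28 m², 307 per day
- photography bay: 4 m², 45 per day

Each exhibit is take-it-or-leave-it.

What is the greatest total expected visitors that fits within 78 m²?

Density check — diorama 19.38, portrait alcove 15.04, armor display 14.50, photography bay 11.25 are the best per m².
A density-first pass picks armor display + diorama + coin cabinet + portrait alcove + photography bay — 1104 at 78 m².
Replace coin cabinet and photography bay with print gallery: the trade gains 6 net, giving 1110 at 78 m².

1110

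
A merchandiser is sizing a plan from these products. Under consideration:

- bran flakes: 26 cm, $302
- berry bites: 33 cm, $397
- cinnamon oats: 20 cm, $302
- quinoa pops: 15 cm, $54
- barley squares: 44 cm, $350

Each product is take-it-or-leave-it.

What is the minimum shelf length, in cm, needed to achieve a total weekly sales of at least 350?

33

Need the lightest bundle worth ≥ 350.
Taking berry bites gives 397 (≥ 350) for 33 cm.
Below 33 cm the best achievable stays under 350.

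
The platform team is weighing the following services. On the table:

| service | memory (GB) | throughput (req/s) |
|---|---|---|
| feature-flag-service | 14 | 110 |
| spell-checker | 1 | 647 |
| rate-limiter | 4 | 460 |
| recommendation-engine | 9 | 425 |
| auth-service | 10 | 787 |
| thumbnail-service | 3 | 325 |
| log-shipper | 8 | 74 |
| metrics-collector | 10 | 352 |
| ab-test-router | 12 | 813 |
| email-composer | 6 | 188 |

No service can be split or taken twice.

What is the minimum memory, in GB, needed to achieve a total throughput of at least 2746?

30

Minimise GB subject to total throughput ≥ 2746.
spell-checker + rate-limiter + auth-service + thumbnail-service + ab-test-router: 3032 throughput at 30 GB.
Below 30 GB the best achievable stays under 2746.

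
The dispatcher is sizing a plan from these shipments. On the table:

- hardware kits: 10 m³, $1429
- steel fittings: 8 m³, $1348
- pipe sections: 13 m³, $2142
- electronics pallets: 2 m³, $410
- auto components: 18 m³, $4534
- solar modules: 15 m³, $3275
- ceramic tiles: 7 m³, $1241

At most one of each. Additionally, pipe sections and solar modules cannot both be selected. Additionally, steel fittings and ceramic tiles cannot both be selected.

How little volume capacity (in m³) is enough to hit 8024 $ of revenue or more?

Need the lightest bundle worth ≥ 8024.
electronics pallets + auto components + solar modules reaches 8219 using 35 m³.
Below 35 m³ the best achievable stays under 8024.

35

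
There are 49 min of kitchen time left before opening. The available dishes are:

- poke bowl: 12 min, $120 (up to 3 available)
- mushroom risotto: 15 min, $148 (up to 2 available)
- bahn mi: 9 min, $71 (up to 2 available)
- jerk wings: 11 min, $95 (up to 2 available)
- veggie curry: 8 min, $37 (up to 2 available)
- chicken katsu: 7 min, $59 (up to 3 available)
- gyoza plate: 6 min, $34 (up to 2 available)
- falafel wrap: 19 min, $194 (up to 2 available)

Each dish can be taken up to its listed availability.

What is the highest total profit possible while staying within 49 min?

490

By profit per min: falafel wrap 10.21, poke bowl 10.00, mushroom risotto 9.87 lead.
A density-first pass picks jerk wings + 2×falafel wrap — 483 at 49 min.
Replace jerk wings and falafel wrap with 2×mushroom risotto: the trade gains 7 net, giving 490 at 49 min.
Every other selection either busts 49 min or exceeds an availability limit or fails to beat 490.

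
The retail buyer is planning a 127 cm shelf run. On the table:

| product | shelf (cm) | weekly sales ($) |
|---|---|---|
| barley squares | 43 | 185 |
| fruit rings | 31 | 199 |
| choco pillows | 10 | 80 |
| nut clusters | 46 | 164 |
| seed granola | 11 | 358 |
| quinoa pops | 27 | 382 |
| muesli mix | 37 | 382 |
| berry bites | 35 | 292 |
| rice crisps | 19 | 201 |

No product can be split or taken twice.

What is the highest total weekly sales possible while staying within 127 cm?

Density check — seed granola 32.55, quinoa pops 14.15, rice crisps 10.58, muesli mix 10.32 are the best per cm.
Greedy by ratio would take choco pillows + seed granola + quinoa pops + muesli mix + rice crisps: 104 cm used, total 1403.
Replace choco pillows with fruit rings: the trade gains 119 net, giving 1522 at 125 cm.
The spare 2 cm is too small for any remaining product, and no exchange beats 1522.

1522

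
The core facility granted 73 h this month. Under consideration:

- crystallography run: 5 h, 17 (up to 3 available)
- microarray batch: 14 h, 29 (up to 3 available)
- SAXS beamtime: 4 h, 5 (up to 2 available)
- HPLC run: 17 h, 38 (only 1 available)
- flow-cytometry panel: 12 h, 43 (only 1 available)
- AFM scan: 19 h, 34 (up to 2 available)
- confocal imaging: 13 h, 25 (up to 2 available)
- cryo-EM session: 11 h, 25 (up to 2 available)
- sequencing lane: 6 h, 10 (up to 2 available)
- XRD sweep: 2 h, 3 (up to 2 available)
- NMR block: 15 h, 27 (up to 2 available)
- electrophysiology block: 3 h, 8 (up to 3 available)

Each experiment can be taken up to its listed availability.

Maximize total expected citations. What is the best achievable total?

198

Ranking by ratio (expected citations/h): flow-cytometry panel 3.58, crystallography run 3.40, electrophysiology block 2.67.
A density-first pass picks 3×crystallography run + microarray batch + flow-cytometry panel + 2×cryo-EM session + 3×electrophysiology block — 197 at 72 h.
The 17 h tied up in microarray batch and electrophysiology block is better spent on HPLC run — total rises to 198 (72 h).
That's the maximum — no swap from here does better than 198.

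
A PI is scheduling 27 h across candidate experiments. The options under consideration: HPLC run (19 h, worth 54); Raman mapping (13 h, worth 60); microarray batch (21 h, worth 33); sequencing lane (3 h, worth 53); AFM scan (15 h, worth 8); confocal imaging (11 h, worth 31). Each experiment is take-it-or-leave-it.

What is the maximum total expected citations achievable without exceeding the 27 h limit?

144

The ratio ordering already packs tightly: Raman mapping + sequencing lane + confocal imaging, 27 h, 144.
Every other selection either busts 27 h or fails to beat 144.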